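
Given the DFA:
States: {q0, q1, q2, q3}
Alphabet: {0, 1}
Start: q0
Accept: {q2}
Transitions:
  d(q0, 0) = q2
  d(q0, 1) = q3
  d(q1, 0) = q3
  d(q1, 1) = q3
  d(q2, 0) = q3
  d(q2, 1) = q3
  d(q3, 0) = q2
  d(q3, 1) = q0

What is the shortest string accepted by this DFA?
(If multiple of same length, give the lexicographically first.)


BFS by string length (lex-first path to each state shown):
  len 0: q0<-""
  len 1: q2<-"0", q3<-"1"
Found accept state at length 1.

"0"


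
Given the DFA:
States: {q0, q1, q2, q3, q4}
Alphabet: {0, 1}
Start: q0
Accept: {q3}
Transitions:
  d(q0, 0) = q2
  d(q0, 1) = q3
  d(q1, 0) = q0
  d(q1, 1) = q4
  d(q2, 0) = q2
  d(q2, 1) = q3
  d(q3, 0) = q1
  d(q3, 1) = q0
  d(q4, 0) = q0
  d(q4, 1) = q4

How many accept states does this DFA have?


Accept states listed: {q3}
Counting: q3(1)

1


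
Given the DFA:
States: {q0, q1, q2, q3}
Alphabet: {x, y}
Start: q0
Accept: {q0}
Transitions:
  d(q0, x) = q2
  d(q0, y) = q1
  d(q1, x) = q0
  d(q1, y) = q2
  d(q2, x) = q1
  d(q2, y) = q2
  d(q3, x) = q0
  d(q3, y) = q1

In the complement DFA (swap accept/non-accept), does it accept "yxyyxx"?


Trace: q0 -> q1 -> q0 -> q1 -> q2 -> q1 -> q0
Final: q0
Original accept: {q0}
Complement: q0 is in original accept

No, complement rejects (original accepts)


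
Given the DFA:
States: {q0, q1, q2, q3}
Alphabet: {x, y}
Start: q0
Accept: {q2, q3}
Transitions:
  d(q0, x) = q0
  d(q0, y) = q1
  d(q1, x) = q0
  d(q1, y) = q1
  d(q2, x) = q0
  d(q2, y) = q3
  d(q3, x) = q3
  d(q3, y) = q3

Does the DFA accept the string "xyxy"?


Trace: q0 -> q0 -> q1 -> q0 -> q1
Final state: q1
Accept states: {q2, q3}

No, rejected (final state q1 is not an accept state)


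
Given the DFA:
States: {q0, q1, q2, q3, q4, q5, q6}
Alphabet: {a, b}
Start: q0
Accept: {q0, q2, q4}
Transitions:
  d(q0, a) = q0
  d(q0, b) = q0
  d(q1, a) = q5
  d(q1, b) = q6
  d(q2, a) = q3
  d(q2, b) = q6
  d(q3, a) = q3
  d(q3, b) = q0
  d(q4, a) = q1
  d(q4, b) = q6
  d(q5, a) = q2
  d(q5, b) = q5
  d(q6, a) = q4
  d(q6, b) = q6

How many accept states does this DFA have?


Accept states listed: {q0, q2, q4}
Counting: q0(1) q2(2) q4(3)

3


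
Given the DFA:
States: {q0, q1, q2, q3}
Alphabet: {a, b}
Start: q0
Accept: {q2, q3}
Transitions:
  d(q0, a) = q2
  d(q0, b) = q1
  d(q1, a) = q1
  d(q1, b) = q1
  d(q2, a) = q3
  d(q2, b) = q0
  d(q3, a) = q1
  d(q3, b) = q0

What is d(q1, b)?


Looking up transition d(q1, b)

q1


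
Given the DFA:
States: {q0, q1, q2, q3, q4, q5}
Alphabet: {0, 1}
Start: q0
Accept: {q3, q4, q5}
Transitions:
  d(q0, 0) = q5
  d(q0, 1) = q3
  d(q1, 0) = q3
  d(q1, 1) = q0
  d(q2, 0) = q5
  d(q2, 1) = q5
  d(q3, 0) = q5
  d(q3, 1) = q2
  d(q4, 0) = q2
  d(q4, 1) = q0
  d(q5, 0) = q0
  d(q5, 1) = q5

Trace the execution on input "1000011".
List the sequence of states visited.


Input: 1000011
d(q0, 1) = q3
d(q3, 0) = q5
d(q5, 0) = q0
d(q0, 0) = q5
d(q5, 0) = q0
d(q0, 1) = q3
d(q3, 1) = q2


q0 -> q3 -> q5 -> q0 -> q5 -> q0 -> q3 -> q2


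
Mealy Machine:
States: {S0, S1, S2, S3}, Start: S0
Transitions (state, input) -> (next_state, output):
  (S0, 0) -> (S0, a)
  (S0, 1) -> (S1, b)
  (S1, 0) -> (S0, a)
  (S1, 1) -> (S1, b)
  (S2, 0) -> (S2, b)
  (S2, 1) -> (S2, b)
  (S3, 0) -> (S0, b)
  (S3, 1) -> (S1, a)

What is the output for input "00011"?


Step-by-step:
  (S0, 0) -> (S0, a)
  (S0, 0) -> (S0, a)
  (S0, 0) -> (S0, a)
  (S0, 1) -> (S1, b)
  (S1, 1) -> (S1, b)

"aaabb"


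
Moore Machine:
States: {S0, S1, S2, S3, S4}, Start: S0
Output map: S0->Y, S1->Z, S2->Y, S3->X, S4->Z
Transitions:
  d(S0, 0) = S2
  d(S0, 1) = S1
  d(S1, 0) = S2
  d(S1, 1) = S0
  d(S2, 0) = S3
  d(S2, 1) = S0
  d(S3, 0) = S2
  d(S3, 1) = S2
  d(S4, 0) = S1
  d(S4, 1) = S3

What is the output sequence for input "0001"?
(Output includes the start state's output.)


Start: S0 (output Y)
  --0--> S2 (output Y)
  --0--> S3 (output X)
  --0--> S2 (output Y)
  --1--> S0 (output Y)

"YYXYY"


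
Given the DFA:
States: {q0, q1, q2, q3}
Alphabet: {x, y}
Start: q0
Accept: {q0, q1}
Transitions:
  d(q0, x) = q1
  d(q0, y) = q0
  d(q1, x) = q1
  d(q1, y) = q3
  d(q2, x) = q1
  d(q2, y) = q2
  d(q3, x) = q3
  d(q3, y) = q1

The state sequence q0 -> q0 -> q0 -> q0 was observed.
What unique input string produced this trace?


Trace back each transition to find the symbol:
  q0 --[y]--> q0
  q0 --[y]--> q0
  q0 --[y]--> q0

"yyy"


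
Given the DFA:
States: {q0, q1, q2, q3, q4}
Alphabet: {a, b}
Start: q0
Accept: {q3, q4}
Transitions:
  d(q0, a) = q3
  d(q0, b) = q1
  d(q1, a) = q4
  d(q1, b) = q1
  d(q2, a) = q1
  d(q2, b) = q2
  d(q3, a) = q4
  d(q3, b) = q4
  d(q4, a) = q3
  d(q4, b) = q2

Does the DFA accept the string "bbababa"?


Trace: q0 -> q1 -> q1 -> q4 -> q2 -> q1 -> q1 -> q4
Final state: q4
Accept states: {q3, q4}

Yes, accepted (final state q4 is an accept state)


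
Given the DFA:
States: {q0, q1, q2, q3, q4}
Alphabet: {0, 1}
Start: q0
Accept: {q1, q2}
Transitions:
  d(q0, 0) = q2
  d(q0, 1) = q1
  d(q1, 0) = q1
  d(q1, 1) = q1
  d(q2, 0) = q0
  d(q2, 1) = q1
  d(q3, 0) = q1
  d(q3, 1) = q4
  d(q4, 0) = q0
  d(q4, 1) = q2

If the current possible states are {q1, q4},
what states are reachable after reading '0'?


Apply transition on '0' from each current state:
  d(q1, 0) = q1
  d(q4, 0) = q0

{q0, q1}


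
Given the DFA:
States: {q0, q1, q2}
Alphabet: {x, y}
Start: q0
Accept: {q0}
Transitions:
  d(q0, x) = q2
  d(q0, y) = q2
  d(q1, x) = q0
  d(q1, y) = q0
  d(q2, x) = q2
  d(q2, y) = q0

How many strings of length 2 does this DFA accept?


Enumerating all length-2 strings:
  "xx" -> q2 [reject]
  "xy" -> q0 [accept]
  "yx" -> q2 [reject]
  "yy" -> q0 [accept]

2 out of 4


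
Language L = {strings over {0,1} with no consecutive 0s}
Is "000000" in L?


'00' occurs at index 0

No, "000000" is not in L


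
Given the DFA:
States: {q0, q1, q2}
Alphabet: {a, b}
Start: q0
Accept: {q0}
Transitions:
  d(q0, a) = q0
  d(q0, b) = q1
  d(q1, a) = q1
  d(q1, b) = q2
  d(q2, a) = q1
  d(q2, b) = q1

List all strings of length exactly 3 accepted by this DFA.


All strings of length 3: 8 total
Accepted: 1

"aaa"


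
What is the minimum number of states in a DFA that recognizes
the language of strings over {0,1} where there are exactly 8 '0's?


States: count = 0, 1, ..., 8 (that's 9 states), plus a dead state for count > 8.
Total: 9 + 1 = 10. Accept = count-8 state.

10


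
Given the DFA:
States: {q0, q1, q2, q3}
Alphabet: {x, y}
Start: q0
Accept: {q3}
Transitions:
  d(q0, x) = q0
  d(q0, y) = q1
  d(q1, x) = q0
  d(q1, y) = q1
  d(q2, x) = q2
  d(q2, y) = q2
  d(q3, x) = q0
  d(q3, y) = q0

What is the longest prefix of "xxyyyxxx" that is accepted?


Run the DFA, marking each prefix where the state is accepting:
  "" -> q0 [reject]
  "x" -> q0 [reject]
  "xx" -> q0 [reject]
  "xxy" -> q1 [reject]
  "xxyy" -> q1 [reject]
  "xxyyy" -> q1 [reject]
  "xxyyyx" -> q0 [reject]
  "xxyyyxx" -> q0 [reject]
  "xxyyyxxx" -> q0 [reject]

No prefix is accepted


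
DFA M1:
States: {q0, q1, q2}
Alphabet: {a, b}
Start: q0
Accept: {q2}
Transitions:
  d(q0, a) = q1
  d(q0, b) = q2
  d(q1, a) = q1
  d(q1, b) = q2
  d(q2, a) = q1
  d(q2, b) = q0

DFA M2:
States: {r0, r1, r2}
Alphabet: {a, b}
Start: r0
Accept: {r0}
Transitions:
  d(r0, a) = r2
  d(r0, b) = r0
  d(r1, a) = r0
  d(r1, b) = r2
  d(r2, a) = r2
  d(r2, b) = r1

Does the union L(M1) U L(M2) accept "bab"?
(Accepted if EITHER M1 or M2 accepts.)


M1: final=q2 accepted=True
M2: final=r1 accepted=False

Yes, union accepts


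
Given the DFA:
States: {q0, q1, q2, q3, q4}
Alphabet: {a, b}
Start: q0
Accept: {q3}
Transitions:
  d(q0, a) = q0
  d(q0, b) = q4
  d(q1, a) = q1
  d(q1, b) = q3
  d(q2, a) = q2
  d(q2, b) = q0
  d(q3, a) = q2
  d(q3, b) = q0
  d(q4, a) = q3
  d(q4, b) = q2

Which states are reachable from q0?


BFS from q0:
  layer 0: {q0}
  layer 1: {q4}
  layer 2: {q2, q3}

{q0, q2, q3, q4}


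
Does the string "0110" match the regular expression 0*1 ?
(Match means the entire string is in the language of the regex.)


|string| = 4; first = '0'; last = '0'

No, "0110" does not match 0*1


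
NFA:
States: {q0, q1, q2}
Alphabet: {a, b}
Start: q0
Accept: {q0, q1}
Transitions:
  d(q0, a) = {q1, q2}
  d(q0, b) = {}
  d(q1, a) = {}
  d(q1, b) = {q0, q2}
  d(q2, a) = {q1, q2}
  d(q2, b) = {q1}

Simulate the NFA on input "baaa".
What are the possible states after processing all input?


Start: {q0}
  --b--> {}
  --a--> {}
  --a--> {}
  --a--> {}

{} (empty set, no valid transitions)


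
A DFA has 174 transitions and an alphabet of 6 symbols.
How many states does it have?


Each state has exactly one transition per symbol.
states = transitions / |alphabet| = 174 / 6 = 29

29


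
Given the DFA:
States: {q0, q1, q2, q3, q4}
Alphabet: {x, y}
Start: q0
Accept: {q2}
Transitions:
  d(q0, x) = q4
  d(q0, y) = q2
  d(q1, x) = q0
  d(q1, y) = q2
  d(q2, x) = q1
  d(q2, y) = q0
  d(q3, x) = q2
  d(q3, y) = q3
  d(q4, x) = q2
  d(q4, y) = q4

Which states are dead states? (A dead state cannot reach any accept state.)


Forward reachability from each state:
  q0 -> reaches accept state q2 (live)
  q1 -> reaches accept state q2 (live)
  q2 -> reaches accept state q2 (live)
  q3 -> reaches accept state q2 (live)
  q4 -> reaches accept state q2 (live)

None (all states can reach an accept state)


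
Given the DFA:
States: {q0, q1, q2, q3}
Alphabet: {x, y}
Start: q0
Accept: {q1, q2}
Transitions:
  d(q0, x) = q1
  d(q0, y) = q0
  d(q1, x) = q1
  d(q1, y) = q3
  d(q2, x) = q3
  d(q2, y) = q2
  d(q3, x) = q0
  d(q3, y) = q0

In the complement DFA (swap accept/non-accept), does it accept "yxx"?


Trace: q0 -> q0 -> q1 -> q1
Final: q1
Original accept: {q1, q2}
Complement: q1 is in original accept

No, complement rejects (original accepts)


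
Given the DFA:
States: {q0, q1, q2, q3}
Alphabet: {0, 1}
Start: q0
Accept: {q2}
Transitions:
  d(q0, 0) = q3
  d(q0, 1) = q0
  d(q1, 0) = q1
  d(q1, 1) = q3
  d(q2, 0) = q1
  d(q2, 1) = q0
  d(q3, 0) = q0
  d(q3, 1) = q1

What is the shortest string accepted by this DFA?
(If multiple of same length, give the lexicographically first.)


BFS by string length (lex-first path to each state shown):
  len 0: q0<-""
  len 1: q0<-"1", q3<-"0"
  len 2: q0<-"00", q1<-"01", q3<-"10"
  len 3: q0<-"001", q1<-"010", q3<-"000"
  len 4: q0<-"0000", q1<-"0001", q3<-"0010"
  len 5: q0<-"00001", q1<-"00010", q3<-"00000"
  len 6: q0<-"000000", q1<-"000001", q3<-"000010"
  len 7: q0<-"0000001", q1<-"0000010", q3<-"0000000"
  len 8: q0<-"00000000", q1<-"00000001", q3<-"00000010"

No string accepted (empty language)


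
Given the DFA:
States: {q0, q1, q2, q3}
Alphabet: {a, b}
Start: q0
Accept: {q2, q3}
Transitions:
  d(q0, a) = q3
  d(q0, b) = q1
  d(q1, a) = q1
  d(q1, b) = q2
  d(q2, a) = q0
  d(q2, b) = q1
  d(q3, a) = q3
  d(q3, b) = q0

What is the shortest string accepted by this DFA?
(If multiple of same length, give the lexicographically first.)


BFS by string length (lex-first path to each state shown):
  len 0: q0<-""
  len 1: q1<-"b", q3<-"a"
Found accept state at length 1.

"a"


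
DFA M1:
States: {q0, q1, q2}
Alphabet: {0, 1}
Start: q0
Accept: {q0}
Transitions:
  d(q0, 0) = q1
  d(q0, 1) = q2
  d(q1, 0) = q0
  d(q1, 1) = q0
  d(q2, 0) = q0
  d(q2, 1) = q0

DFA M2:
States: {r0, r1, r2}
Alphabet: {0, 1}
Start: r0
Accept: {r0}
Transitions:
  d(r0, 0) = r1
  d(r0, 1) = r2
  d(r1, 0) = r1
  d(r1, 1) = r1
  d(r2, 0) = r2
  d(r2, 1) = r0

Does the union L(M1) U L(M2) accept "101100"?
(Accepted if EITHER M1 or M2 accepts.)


M1: final=q0 accepted=True
M2: final=r2 accepted=False

Yes, union accepts


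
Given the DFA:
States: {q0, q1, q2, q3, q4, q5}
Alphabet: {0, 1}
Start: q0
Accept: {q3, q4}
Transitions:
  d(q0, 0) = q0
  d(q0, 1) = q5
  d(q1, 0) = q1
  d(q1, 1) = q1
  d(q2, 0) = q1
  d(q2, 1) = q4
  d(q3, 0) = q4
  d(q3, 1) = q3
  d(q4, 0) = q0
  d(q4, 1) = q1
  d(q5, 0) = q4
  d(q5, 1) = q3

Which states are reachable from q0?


BFS from q0:
  layer 0: {q0}
  layer 1: {q5}
  layer 2: {q3, q4}
  layer 3: {q1}

{q0, q1, q3, q4, q5}


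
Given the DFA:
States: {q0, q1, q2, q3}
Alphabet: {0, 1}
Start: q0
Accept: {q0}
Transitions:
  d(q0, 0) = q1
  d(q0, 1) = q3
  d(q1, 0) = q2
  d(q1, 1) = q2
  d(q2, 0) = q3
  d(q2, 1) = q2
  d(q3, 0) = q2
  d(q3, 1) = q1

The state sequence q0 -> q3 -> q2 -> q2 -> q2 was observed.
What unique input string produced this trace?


Trace back each transition to find the symbol:
  q0 --[1]--> q3
  q3 --[0]--> q2
  q2 --[1]--> q2
  q2 --[1]--> q2

"1011"


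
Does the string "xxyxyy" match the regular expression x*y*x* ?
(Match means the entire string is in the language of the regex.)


|string| = 6; first = 'x'; last = 'y'

No, "xxyxyy" does not match x*y*x*


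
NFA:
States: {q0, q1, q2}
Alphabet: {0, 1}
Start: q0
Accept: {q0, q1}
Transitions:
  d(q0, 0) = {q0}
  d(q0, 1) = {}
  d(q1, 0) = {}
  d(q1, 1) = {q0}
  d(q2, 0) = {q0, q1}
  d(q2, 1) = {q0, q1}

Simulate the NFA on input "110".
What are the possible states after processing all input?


Start: {q0}
  --1--> {}
  --1--> {}
  --0--> {}

{} (empty set, no valid transitions)


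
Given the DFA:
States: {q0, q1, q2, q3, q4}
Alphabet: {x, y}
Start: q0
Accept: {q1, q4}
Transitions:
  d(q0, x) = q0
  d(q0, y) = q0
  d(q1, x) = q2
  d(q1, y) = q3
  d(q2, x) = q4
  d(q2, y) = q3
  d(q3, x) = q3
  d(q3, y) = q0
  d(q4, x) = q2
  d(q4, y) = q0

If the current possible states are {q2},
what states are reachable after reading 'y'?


Apply transition on 'y' from each current state:
  d(q2, y) = q3

{q3}


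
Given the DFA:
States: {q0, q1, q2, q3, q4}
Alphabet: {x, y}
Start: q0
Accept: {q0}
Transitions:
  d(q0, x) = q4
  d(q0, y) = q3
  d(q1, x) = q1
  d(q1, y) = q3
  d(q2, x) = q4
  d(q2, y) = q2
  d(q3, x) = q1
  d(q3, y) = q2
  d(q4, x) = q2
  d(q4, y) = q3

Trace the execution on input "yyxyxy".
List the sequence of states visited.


Input: yyxyxy
d(q0, y) = q3
d(q3, y) = q2
d(q2, x) = q4
d(q4, y) = q3
d(q3, x) = q1
d(q1, y) = q3


q0 -> q3 -> q2 -> q4 -> q3 -> q1 -> q3


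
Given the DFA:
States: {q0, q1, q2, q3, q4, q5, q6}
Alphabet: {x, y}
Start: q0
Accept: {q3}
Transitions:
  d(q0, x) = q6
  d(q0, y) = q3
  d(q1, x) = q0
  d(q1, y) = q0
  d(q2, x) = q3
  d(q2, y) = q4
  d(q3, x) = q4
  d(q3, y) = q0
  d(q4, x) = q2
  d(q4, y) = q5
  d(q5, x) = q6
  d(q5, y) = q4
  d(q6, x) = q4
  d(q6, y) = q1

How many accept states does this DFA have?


Accept states listed: {q3}
Counting: q3(1)

1


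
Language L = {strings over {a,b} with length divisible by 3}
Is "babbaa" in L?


length = 6; 6 mod 3 = 0

Yes, "babbaa" is in L


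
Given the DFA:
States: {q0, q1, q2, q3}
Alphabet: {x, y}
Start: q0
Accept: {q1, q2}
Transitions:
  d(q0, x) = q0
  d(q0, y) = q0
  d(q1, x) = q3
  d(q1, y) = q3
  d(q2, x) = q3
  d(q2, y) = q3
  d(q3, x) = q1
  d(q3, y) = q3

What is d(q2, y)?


Looking up transition d(q2, y)

q3


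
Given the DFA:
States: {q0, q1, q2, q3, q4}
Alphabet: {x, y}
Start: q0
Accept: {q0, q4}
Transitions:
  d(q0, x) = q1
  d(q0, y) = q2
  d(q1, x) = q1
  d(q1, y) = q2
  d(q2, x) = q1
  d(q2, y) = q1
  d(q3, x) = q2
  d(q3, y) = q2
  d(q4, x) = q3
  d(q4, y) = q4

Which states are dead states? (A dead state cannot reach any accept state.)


Forward reachability from each state:
  q0 -> reaches accept state q0 (live)
  q1 -> reaches {q1, q2}, no accept state (dead)
  q2 -> reaches {q1, q2}, no accept state (dead)
  q3 -> reaches {q1, q2, q3}, no accept state (dead)
  q4 -> reaches accept state q4 (live)

{q1, q2, q3}


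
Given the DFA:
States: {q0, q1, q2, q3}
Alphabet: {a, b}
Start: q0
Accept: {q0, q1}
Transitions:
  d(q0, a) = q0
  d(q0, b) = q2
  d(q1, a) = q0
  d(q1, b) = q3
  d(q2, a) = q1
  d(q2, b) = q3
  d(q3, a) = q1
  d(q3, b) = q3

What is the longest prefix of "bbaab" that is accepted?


Run the DFA, marking each prefix where the state is accepting:
  "" -> q0 [accept]
  "b" -> q2 [reject]
  "bb" -> q3 [reject]
  "bba" -> q1 [accept]
  "bbaa" -> q0 [accept]
  "bbaab" -> q2 [reject]

"bbaa"


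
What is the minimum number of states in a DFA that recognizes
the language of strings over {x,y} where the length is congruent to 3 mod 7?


States track (length) mod 7.
Need 7 states: one per remainder 0..6; accept = remainder 3.

7


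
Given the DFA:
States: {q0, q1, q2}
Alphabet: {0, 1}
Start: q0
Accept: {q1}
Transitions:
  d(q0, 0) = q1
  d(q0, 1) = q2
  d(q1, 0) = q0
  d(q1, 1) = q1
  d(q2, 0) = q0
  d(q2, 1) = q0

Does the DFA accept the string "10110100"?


Trace: q0 -> q2 -> q0 -> q2 -> q0 -> q1 -> q1 -> q0 -> q1
Final state: q1
Accept states: {q1}

Yes, accepted (final state q1 is an accept state)


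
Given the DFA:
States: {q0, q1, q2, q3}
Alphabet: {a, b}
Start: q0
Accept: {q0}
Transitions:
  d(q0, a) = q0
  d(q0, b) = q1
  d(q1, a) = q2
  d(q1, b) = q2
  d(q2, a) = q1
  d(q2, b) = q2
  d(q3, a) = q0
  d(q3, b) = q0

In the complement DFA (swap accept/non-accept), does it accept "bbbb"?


Trace: q0 -> q1 -> q2 -> q2 -> q2
Final: q2
Original accept: {q0}
Complement: q2 is not in original accept

Yes, complement accepts (original rejects)


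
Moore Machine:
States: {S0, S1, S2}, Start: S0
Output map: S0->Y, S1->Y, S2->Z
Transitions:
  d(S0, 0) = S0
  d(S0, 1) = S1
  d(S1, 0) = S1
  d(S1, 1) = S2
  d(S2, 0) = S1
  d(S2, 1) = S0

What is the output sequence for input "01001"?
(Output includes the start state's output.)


Start: S0 (output Y)
  --0--> S0 (output Y)
  --1--> S1 (output Y)
  --0--> S1 (output Y)
  --0--> S1 (output Y)
  --1--> S2 (output Z)

"YYYYYZ"


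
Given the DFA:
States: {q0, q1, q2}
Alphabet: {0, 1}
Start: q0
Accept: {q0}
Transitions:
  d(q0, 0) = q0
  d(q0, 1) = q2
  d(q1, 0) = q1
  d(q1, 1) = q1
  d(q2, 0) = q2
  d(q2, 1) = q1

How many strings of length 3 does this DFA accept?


Enumerating all length-3 strings:
  "000" -> q0 [accept]
  "001" -> q2 [reject]
  "010" -> q2 [reject]
  "011" -> q1 [reject]
  "100" -> q2 [reject]
  "101" -> q1 [reject]
  "110" -> q1 [reject]
  "111" -> q1 [reject]

1 out of 8


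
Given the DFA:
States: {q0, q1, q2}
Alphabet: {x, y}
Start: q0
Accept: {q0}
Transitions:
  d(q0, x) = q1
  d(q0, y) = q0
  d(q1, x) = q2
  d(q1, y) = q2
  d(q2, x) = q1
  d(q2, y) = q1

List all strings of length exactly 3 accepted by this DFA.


All strings of length 3: 8 total
Accepted: 1

"yyy"


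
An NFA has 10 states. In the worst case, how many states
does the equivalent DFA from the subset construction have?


Subset construction: one DFA state per subset of NFA states.
2^10 = 1024

1024


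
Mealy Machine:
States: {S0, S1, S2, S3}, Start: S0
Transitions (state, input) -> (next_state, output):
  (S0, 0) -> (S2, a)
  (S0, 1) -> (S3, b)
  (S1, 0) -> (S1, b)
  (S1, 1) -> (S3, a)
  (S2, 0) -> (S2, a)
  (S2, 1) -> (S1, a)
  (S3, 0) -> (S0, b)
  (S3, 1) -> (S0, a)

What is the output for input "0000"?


Step-by-step:
  (S0, 0) -> (S2, a)
  (S2, 0) -> (S2, a)
  (S2, 0) -> (S2, a)
  (S2, 0) -> (S2, a)

"aaaa"


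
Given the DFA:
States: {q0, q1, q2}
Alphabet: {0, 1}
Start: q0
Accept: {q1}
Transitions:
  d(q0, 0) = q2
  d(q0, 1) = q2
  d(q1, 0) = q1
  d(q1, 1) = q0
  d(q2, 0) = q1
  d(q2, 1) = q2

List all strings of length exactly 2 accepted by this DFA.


All strings of length 2: 4 total
Accepted: 2

"00", "10"


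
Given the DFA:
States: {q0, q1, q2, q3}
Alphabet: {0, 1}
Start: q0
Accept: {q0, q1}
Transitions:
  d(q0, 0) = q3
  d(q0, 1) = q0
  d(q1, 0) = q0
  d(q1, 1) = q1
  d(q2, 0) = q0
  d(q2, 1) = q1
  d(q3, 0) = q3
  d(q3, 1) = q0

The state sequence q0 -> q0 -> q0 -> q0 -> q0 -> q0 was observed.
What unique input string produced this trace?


Trace back each transition to find the symbol:
  q0 --[1]--> q0
  q0 --[1]--> q0
  q0 --[1]--> q0
  q0 --[1]--> q0
  q0 --[1]--> q0

"11111"


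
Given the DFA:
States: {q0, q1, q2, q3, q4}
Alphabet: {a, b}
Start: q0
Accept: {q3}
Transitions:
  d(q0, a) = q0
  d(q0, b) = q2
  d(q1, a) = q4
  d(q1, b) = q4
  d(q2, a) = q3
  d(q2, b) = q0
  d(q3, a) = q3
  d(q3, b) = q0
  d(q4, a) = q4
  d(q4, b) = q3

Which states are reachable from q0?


BFS from q0:
  layer 0: {q0}
  layer 1: {q2}
  layer 2: {q3}

{q0, q2, q3}


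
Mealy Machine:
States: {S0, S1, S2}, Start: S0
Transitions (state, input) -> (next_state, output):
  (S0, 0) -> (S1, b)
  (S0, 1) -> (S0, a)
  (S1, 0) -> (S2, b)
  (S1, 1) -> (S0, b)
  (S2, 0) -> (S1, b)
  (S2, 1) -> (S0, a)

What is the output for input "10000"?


Step-by-step:
  (S0, 1) -> (S0, a)
  (S0, 0) -> (S1, b)
  (S1, 0) -> (S2, b)
  (S2, 0) -> (S1, b)
  (S1, 0) -> (S2, b)

"abbbb"


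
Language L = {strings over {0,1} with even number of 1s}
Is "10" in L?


count('1') = 1; 1 mod 2 = 1

No, "10" is not in L


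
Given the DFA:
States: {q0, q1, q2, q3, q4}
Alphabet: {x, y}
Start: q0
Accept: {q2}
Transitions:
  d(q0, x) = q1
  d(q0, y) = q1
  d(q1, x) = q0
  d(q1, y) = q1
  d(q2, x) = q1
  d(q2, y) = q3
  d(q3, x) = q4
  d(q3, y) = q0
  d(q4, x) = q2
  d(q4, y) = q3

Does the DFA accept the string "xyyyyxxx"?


Trace: q0 -> q1 -> q1 -> q1 -> q1 -> q1 -> q0 -> q1 -> q0
Final state: q0
Accept states: {q2}

No, rejected (final state q0 is not an accept state)


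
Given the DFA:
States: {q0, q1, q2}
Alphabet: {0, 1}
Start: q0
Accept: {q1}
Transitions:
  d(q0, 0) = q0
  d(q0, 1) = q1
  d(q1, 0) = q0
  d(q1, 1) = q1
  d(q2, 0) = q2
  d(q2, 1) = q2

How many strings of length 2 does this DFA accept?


Enumerating all length-2 strings:
  "00" -> q0 [reject]
  "01" -> q1 [accept]
  "10" -> q0 [reject]
  "11" -> q1 [accept]

2 out of 4


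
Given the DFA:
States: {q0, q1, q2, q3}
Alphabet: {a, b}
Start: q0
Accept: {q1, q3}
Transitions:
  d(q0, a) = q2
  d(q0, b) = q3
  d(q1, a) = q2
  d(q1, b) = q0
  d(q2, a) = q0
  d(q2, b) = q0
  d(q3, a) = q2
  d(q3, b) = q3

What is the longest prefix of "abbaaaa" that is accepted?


Run the DFA, marking each prefix where the state is accepting:
  "" -> q0 [reject]
  "a" -> q2 [reject]
  "ab" -> q0 [reject]
  "abb" -> q3 [accept]
  "abba" -> q2 [reject]
  "abbaa" -> q0 [reject]
  "abbaaa" -> q2 [reject]
  "abbaaaa" -> q0 [reject]

"abb"


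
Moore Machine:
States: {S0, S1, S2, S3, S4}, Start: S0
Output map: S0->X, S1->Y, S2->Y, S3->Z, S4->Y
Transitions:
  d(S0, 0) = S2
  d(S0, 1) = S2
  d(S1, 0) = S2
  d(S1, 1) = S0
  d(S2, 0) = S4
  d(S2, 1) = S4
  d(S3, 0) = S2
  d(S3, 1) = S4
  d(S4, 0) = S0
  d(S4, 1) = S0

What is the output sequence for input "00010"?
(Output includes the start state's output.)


Start: S0 (output X)
  --0--> S2 (output Y)
  --0--> S4 (output Y)
  --0--> S0 (output X)
  --1--> S2 (output Y)
  --0--> S4 (output Y)

"XYYXYY"


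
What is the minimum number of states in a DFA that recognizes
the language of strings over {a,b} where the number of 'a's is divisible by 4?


States track (count of 'a') mod 4.
Need 4 states: one per remainder 0..3; accept = remainder 0.

4


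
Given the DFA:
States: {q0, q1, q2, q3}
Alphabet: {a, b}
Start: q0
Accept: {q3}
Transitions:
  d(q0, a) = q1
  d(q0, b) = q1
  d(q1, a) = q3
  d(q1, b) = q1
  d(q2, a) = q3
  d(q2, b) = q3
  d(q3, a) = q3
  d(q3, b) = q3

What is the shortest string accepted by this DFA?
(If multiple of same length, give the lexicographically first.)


BFS by string length (lex-first path to each state shown):
  len 0: q0<-""
  len 1: q1<-"a"
  len 2: q1<-"ab", q3<-"aa"
Found accept state at length 2.

"aa"


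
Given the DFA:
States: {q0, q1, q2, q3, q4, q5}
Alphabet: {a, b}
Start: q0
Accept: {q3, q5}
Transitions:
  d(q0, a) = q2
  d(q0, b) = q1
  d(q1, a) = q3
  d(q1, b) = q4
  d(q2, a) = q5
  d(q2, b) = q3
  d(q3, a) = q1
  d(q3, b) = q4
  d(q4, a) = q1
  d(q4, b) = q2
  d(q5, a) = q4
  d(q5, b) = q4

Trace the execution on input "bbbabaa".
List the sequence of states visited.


Input: bbbabaa
d(q0, b) = q1
d(q1, b) = q4
d(q4, b) = q2
d(q2, a) = q5
d(q5, b) = q4
d(q4, a) = q1
d(q1, a) = q3


q0 -> q1 -> q4 -> q2 -> q5 -> q4 -> q1 -> q3


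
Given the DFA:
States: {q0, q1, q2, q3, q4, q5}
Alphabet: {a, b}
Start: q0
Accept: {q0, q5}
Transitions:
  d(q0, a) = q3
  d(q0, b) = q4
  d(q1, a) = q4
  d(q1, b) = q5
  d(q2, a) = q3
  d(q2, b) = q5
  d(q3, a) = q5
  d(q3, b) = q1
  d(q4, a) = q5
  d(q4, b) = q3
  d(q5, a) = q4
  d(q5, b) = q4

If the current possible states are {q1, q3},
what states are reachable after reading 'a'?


Apply transition on 'a' from each current state:
  d(q1, a) = q4
  d(q3, a) = q5

{q4, q5}


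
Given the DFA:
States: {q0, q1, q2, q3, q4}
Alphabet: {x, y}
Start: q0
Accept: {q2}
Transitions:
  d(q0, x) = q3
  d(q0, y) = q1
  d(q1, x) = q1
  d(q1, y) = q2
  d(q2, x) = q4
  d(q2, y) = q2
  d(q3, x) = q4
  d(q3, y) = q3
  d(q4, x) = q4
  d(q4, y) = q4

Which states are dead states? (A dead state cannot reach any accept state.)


Forward reachability from each state:
  q0 -> reaches accept state q2 (live)
  q1 -> reaches accept state q2 (live)
  q2 -> reaches accept state q2 (live)
  q3 -> reaches {q3, q4}, no accept state (dead)
  q4 -> reaches {q4}, no accept state (dead)

{q3, q4}


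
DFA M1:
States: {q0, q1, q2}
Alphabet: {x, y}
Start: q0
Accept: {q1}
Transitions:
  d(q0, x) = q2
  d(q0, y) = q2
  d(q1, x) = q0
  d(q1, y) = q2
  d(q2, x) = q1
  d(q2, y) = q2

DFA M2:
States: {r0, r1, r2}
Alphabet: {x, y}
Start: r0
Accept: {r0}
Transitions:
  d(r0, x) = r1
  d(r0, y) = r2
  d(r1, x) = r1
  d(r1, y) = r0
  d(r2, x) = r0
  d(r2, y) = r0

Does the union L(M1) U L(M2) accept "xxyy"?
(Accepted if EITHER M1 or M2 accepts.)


M1: final=q2 accepted=False
M2: final=r2 accepted=False

No, union rejects (neither accepts)


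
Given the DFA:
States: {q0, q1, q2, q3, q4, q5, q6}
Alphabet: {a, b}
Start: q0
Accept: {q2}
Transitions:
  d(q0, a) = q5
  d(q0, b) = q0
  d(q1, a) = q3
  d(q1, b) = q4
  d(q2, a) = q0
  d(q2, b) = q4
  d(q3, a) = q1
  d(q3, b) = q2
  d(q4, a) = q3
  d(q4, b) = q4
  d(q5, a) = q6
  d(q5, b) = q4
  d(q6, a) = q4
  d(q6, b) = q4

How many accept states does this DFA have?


Accept states listed: {q2}
Counting: q2(1)

1


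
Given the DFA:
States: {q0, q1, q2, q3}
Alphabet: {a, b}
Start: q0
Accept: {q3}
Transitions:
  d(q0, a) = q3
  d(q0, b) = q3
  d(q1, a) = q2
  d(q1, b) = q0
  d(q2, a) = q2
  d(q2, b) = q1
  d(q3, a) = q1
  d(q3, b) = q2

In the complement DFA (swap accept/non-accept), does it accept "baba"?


Trace: q0 -> q3 -> q1 -> q0 -> q3
Final: q3
Original accept: {q3}
Complement: q3 is in original accept

No, complement rejects (original accepts)


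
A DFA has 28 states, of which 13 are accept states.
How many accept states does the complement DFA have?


Complement swaps accept and non-accept states.
28 - 13 = 15

15


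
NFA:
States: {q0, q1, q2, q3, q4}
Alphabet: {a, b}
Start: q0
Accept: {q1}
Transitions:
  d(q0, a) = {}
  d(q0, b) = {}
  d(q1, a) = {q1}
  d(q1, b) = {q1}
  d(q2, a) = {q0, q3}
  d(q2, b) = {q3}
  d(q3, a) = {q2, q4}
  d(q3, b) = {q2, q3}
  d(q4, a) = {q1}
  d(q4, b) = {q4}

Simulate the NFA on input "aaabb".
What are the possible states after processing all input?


Start: {q0}
  --a--> {}
  --a--> {}
  --a--> {}
  --b--> {}
  --b--> {}

{} (empty set, no valid transitions)


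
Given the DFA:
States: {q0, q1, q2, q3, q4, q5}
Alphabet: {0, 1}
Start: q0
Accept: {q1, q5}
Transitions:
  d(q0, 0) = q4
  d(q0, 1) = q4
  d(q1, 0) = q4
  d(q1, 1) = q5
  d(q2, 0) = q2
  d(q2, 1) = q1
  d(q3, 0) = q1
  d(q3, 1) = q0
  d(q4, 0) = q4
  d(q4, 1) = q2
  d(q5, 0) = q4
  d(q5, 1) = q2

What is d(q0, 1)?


Looking up transition d(q0, 1)

q4


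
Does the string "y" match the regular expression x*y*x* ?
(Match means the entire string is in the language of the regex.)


|string| = 1; first = 'y'; last = 'y'

Yes, "y" matches x*y*x*


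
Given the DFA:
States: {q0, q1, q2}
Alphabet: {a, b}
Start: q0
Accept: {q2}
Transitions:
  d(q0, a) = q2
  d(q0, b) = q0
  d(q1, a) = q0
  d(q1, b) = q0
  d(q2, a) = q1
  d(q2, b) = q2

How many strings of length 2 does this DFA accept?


Enumerating all length-2 strings:
  "aa" -> q1 [reject]
  "ab" -> q2 [accept]
  "ba" -> q2 [accept]
  "bb" -> q0 [reject]

2 out of 4


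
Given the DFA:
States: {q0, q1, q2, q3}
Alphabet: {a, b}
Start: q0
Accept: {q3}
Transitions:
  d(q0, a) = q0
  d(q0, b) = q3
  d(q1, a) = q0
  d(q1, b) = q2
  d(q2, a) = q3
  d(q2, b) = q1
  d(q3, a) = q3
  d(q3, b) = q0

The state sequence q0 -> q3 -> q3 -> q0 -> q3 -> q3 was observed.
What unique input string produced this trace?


Trace back each transition to find the symbol:
  q0 --[b]--> q3
  q3 --[a]--> q3
  q3 --[b]--> q0
  q0 --[b]--> q3
  q3 --[a]--> q3

"babba"


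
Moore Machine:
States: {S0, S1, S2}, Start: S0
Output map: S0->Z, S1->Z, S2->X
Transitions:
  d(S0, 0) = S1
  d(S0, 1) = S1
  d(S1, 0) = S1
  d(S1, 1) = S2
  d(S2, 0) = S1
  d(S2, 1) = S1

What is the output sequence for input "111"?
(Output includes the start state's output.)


Start: S0 (output Z)
  --1--> S1 (output Z)
  --1--> S2 (output X)
  --1--> S1 (output Z)

"ZZXZ"


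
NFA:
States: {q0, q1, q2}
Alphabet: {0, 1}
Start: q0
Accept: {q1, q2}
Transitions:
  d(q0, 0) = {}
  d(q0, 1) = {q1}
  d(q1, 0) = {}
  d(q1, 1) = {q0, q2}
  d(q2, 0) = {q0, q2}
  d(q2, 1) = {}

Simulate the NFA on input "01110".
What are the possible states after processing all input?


Start: {q0}
  --0--> {}
  --1--> {}
  --1--> {}
  --1--> {}
  --0--> {}

{} (empty set, no valid transitions)


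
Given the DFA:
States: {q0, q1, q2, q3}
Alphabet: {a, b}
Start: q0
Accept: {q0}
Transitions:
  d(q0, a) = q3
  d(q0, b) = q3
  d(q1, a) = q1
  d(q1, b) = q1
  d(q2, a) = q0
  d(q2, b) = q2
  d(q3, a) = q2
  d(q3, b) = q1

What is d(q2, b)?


Looking up transition d(q2, b)

q2


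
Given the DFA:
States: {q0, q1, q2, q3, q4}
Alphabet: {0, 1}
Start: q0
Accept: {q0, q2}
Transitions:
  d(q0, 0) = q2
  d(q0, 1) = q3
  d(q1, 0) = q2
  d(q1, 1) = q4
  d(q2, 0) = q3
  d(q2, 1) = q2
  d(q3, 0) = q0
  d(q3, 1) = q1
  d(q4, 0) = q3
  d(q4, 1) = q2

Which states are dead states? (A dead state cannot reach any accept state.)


Forward reachability from each state:
  q0 -> reaches accept state q0 (live)
  q1 -> reaches accept state q0 (live)
  q2 -> reaches accept state q0 (live)
  q3 -> reaches accept state q0 (live)
  q4 -> reaches accept state q0 (live)

None (all states can reach an accept state)


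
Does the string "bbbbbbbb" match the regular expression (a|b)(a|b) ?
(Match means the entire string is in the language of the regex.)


|string| = 8; first = 'b'; last = 'b'

No, "bbbbbbbb" does not match (a|b)(a|b)


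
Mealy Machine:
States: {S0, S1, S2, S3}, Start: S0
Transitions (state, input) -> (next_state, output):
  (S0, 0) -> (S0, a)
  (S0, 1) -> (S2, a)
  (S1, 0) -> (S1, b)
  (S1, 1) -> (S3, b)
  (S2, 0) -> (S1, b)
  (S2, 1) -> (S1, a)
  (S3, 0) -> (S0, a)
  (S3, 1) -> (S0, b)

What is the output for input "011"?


Step-by-step:
  (S0, 0) -> (S0, a)
  (S0, 1) -> (S2, a)
  (S2, 1) -> (S1, a)

"aaa"


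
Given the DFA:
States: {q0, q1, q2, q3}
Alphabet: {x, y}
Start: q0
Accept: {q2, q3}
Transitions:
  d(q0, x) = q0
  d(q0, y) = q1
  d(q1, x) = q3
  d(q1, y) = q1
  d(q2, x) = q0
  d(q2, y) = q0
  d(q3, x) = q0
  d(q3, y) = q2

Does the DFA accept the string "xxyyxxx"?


Trace: q0 -> q0 -> q0 -> q1 -> q1 -> q3 -> q0 -> q0
Final state: q0
Accept states: {q2, q3}

No, rejected (final state q0 is not an accept state)


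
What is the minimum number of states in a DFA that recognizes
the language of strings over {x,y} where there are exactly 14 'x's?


States: count = 0, 1, ..., 14 (that's 15 states), plus a dead state for count > 14.
Total: 15 + 1 = 16. Accept = count-14 state.

16


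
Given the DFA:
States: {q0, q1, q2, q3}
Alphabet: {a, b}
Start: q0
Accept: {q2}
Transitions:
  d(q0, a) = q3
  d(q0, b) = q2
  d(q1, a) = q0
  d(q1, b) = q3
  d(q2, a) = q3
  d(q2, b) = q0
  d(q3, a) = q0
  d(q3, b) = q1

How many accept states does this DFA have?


Accept states listed: {q2}
Counting: q2(1)

1


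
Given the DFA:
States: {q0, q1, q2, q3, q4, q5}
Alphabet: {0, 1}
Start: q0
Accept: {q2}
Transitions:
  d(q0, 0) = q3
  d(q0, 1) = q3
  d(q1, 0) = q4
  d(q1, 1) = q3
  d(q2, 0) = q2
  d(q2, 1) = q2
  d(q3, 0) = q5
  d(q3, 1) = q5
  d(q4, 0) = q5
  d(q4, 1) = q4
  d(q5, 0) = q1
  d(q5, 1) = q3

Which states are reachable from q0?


BFS from q0:
  layer 0: {q0}
  layer 1: {q3}
  layer 2: {q5}
  layer 3: {q1}
  layer 4: {q4}

{q0, q1, q3, q4, q5}


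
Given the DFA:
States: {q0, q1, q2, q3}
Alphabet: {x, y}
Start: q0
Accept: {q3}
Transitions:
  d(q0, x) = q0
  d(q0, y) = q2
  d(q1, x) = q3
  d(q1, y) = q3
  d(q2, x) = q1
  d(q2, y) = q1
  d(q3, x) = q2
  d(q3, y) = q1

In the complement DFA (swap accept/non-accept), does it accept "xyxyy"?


Trace: q0 -> q0 -> q2 -> q1 -> q3 -> q1
Final: q1
Original accept: {q3}
Complement: q1 is not in original accept

Yes, complement accepts (original rejects)


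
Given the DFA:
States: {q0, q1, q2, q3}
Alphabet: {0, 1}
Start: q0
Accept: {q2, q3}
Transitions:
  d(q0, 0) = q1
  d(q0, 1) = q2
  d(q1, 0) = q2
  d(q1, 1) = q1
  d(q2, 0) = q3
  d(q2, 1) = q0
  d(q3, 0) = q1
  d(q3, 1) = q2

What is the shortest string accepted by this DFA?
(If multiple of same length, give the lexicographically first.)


BFS by string length (lex-first path to each state shown):
  len 0: q0<-""
  len 1: q1<-"0", q2<-"1"
Found accept state at length 1.

"1"


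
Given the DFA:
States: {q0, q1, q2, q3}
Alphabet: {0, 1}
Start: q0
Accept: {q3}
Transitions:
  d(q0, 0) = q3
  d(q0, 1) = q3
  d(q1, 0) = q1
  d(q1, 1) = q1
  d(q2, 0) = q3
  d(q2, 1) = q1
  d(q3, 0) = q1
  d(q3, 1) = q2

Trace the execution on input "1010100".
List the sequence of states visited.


Input: 1010100
d(q0, 1) = q3
d(q3, 0) = q1
d(q1, 1) = q1
d(q1, 0) = q1
d(q1, 1) = q1
d(q1, 0) = q1
d(q1, 0) = q1


q0 -> q3 -> q1 -> q1 -> q1 -> q1 -> q1 -> q1


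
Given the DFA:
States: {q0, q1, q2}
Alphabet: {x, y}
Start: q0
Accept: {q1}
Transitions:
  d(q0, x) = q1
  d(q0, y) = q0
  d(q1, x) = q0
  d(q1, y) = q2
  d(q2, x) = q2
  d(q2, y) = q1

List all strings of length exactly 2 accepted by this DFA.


All strings of length 2: 4 total
Accepted: 1

"yx"


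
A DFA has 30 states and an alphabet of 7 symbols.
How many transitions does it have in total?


Each state has exactly one transition per symbol.
30 * 7 = 210

210


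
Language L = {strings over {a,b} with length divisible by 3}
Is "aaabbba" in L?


length = 7; 7 mod 3 = 1

No, "aaabbba" is not in L


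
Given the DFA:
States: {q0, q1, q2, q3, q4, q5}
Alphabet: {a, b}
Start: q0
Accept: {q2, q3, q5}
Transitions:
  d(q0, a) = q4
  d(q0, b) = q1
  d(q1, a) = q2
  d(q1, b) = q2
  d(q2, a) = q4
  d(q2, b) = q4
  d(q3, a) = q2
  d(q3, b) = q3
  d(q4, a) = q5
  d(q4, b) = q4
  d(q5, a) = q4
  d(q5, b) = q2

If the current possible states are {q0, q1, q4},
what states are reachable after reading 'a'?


Apply transition on 'a' from each current state:
  d(q0, a) = q4
  d(q1, a) = q2
  d(q4, a) = q5

{q2, q4, q5}


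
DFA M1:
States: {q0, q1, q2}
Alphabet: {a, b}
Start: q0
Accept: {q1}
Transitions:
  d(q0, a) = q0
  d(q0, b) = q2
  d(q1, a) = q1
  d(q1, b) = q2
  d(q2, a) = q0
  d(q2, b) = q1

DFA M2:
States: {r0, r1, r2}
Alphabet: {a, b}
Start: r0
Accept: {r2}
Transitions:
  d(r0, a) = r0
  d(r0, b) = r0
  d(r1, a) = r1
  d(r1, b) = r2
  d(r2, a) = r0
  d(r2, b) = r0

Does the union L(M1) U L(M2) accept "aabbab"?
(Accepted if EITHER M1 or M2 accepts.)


M1: final=q2 accepted=False
M2: final=r0 accepted=False

No, union rejects (neither accepts)


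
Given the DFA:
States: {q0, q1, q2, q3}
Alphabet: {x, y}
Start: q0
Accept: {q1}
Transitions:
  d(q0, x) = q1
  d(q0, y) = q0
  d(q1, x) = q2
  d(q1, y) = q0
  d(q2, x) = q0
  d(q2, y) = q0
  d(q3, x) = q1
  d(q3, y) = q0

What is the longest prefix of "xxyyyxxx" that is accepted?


Run the DFA, marking each prefix where the state is accepting:
  "" -> q0 [reject]
  "x" -> q1 [accept]
  "xx" -> q2 [reject]
  "xxy" -> q0 [reject]
  "xxyy" -> q0 [reject]
  "xxyyy" -> q0 [reject]
  "xxyyyx" -> q1 [accept]
  "xxyyyxx" -> q2 [reject]
  "xxyyyxxx" -> q0 [reject]

"xxyyyx"


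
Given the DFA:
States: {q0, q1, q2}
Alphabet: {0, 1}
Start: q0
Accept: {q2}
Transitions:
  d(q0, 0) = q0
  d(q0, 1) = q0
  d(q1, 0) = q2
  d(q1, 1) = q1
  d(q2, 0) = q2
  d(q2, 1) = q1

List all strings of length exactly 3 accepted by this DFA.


All strings of length 3: 8 total
Accepted: 0

None


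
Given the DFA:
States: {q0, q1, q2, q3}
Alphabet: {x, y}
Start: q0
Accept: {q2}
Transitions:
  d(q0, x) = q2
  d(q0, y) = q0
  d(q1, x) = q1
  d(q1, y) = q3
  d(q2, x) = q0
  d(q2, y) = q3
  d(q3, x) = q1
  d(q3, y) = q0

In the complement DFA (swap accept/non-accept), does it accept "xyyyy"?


Trace: q0 -> q2 -> q3 -> q0 -> q0 -> q0
Final: q0
Original accept: {q2}
Complement: q0 is not in original accept

Yes, complement accepts (original rejects)


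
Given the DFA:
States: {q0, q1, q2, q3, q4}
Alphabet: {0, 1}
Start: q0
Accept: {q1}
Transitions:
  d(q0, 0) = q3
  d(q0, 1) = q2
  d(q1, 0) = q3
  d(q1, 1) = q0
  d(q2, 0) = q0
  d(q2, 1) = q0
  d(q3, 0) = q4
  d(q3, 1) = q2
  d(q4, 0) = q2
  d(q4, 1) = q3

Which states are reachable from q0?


BFS from q0:
  layer 0: {q0}
  layer 1: {q2, q3}
  layer 2: {q4}

{q0, q2, q3, q4}


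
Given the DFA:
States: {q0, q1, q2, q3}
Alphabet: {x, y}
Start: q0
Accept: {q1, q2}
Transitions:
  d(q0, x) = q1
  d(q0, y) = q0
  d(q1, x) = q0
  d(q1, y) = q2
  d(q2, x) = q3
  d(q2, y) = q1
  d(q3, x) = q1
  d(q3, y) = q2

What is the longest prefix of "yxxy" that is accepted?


Run the DFA, marking each prefix where the state is accepting:
  "" -> q0 [reject]
  "y" -> q0 [reject]
  "yx" -> q1 [accept]
  "yxx" -> q0 [reject]
  "yxxy" -> q0 [reject]

"yx"


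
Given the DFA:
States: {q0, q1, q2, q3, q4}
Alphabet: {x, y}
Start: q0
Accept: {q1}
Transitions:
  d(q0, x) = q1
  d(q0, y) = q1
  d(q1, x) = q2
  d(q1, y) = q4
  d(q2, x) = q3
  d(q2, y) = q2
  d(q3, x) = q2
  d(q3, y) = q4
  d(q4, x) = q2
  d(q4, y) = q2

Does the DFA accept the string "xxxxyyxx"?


Trace: q0 -> q1 -> q2 -> q3 -> q2 -> q2 -> q2 -> q3 -> q2
Final state: q2
Accept states: {q1}

No, rejected (final state q2 is not an accept state)


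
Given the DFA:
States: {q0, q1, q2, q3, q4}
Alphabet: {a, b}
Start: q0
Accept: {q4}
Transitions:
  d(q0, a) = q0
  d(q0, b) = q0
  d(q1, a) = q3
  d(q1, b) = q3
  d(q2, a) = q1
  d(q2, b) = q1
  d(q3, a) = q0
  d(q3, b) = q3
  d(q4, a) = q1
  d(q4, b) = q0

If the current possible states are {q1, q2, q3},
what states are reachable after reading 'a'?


Apply transition on 'a' from each current state:
  d(q1, a) = q3
  d(q2, a) = q1
  d(q3, a) = q0

{q0, q1, q3}


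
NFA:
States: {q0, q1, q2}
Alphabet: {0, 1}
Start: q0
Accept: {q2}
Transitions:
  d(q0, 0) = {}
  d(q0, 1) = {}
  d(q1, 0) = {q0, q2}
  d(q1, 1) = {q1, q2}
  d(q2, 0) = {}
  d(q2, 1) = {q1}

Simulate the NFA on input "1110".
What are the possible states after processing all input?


Start: {q0}
  --1--> {}
  --1--> {}
  --1--> {}
  --0--> {}

{} (empty set, no valid transitions)


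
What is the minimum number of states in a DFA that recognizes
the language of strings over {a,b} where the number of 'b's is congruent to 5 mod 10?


States track (count of 'b') mod 10.
Need 10 states: one per remainder 0..9; accept = remainder 5.

10


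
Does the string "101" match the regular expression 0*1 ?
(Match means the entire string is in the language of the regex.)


|string| = 3; first = '1'; last = '1'

No, "101" does not match 0*1


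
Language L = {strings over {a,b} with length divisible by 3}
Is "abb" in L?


length = 3; 3 mod 3 = 0

Yes, "abb" is in L


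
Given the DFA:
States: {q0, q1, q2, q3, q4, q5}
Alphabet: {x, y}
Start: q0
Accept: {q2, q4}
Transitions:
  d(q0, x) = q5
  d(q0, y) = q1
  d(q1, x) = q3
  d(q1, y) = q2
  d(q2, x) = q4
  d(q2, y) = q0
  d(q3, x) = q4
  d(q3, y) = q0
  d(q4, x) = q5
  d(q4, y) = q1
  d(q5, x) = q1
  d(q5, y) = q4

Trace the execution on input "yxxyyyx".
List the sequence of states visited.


Input: yxxyyyx
d(q0, y) = q1
d(q1, x) = q3
d(q3, x) = q4
d(q4, y) = q1
d(q1, y) = q2
d(q2, y) = q0
d(q0, x) = q5


q0 -> q1 -> q3 -> q4 -> q1 -> q2 -> q0 -> q5
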